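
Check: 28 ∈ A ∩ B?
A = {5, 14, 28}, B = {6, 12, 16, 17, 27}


A = {5, 14, 28}, B = {6, 12, 16, 17, 27}
A ∩ B = elements in both A and B
A ∩ B = ∅
Checking if 28 ∈ A ∩ B
28 is not in A ∩ B → False

28 ∉ A ∩ B


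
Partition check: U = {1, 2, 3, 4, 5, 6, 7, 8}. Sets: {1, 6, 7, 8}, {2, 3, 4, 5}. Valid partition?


A partition requires: (1) non-empty parts, (2) pairwise disjoint, (3) union = U
Parts: {1, 6, 7, 8}, {2, 3, 4, 5}
Union of parts: {1, 2, 3, 4, 5, 6, 7, 8}
U = {1, 2, 3, 4, 5, 6, 7, 8}
All non-empty? True
Pairwise disjoint? True
Covers U? True

Yes, valid partition


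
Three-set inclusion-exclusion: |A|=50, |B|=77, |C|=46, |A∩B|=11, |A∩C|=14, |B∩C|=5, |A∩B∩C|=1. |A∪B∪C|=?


|A∪B∪C| = |A|+|B|+|C| - |A∩B|-|A∩C|-|B∩C| + |A∩B∩C|
= 50+77+46 - 11-14-5 + 1
= 173 - 30 + 1
= 144

|A ∪ B ∪ C| = 144


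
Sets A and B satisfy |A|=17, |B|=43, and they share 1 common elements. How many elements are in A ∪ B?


|A ∪ B| = |A| + |B| - |A ∩ B|
= 17 + 43 - 1
= 59

|A ∪ B| = 59


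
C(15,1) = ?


C(n,k) = n! / (k!(n-k)!)
C(15,1) = 15! / (1!14!)
= 15

C(15,1) = 15


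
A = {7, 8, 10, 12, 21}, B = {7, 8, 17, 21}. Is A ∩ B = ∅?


Disjoint means A ∩ B = ∅.
A ∩ B = {7, 8, 21}
A ∩ B ≠ ∅, so A and B are NOT disjoint.

No, A and B are not disjoint (A ∩ B = {7, 8, 21})


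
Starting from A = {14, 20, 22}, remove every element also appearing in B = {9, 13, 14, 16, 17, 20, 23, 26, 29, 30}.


A \ B = elements in A but not in B
A = {14, 20, 22}
B = {9, 13, 14, 16, 17, 20, 23, 26, 29, 30}
Remove from A any elements in B
A \ B = {22}

A \ B = {22}


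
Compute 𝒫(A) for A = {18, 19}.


|A| = 2, so |P(A)| = 2^2 = 4
Enumerate subsets by cardinality (0 to 2):
∅, {18}, {19}, {18, 19}

P(A) has 4 subsets: ∅, {18}, {19}, {18, 19}


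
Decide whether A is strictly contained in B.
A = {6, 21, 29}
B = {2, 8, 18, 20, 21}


A ⊂ B requires: A ⊆ B AND A ≠ B.
A ⊆ B? No
A ⊄ B, so A is not a proper subset.

No, A is not a proper subset of B


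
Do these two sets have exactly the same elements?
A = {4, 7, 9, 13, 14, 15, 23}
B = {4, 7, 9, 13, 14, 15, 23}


Two sets are equal iff they have exactly the same elements.
A = {4, 7, 9, 13, 14, 15, 23}
B = {4, 7, 9, 13, 14, 15, 23}
Same elements → A = B

Yes, A = B


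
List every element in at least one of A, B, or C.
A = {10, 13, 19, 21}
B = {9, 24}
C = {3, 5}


A ∪ B = {9, 10, 13, 19, 21, 24}
(A ∪ B) ∪ C = {3, 5, 9, 10, 13, 19, 21, 24}

A ∪ B ∪ C = {3, 5, 9, 10, 13, 19, 21, 24}


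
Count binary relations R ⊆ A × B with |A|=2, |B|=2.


A relation from A to B is any subset of A × B.
|A × B| = 2 × 2 = 4
# relations = 2^|A × B| = 2^4 = 16

Number of relations = 16


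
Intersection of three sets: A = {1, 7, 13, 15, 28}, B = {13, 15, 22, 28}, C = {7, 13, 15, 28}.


A ∩ B = {13, 15, 28}
(A ∩ B) ∩ C = {13, 15, 28}

A ∩ B ∩ C = {13, 15, 28}


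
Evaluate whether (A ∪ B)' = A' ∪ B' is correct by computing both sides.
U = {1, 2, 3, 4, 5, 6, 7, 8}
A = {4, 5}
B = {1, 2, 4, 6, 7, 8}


LHS: A ∪ B = {1, 2, 4, 5, 6, 7, 8}
(A ∪ B)' = U \ (A ∪ B) = {3}
A' = {1, 2, 3, 6, 7, 8}, B' = {3, 5}
Claimed RHS: A' ∪ B' = {1, 2, 3, 5, 6, 7, 8}
Identity is INVALID: LHS = {3} but the RHS claimed here equals {1, 2, 3, 5, 6, 7, 8}. The correct form is (A ∪ B)' = A' ∩ B'.

Identity is invalid: (A ∪ B)' = {3} but A' ∪ B' = {1, 2, 3, 5, 6, 7, 8}. The correct De Morgan law is (A ∪ B)' = A' ∩ B'.


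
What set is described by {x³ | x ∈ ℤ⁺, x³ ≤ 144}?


Checking each candidate:
Condition: positive perfect cubes ≤ 144
Result = {1, 8, 27, 64, 125}

{1, 8, 27, 64, 125}


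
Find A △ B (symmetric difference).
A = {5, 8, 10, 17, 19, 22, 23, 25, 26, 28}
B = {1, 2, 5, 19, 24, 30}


A △ B = (A \ B) ∪ (B \ A) = elements in exactly one of A or B
A \ B = {8, 10, 17, 22, 23, 25, 26, 28}
B \ A = {1, 2, 24, 30}
A △ B = {1, 2, 8, 10, 17, 22, 23, 24, 25, 26, 28, 30}

A △ B = {1, 2, 8, 10, 17, 22, 23, 24, 25, 26, 28, 30}


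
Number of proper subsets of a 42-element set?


Total subsets = 2^n = 2^42 = 4398046511104
Proper subsets exclude the set itself: 2^n - 1
= 4398046511104 - 1
= 4398046511103

Number of proper subsets = 4398046511103


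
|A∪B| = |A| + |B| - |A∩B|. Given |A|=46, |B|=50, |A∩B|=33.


|A ∪ B| = |A| + |B| - |A ∩ B|
= 46 + 50 - 33
= 63

|A ∪ B| = 63


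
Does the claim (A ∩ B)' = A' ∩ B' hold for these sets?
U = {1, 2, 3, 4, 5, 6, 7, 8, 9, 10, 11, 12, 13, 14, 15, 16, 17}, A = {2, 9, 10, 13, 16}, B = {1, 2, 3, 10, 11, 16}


LHS: A ∩ B = {2, 10, 16}
(A ∩ B)' = U \ (A ∩ B) = {1, 3, 4, 5, 6, 7, 8, 9, 11, 12, 13, 14, 15, 17}
A' = {1, 3, 4, 5, 6, 7, 8, 11, 12, 14, 15, 17}, B' = {4, 5, 6, 7, 8, 9, 12, 13, 14, 15, 17}
Claimed RHS: A' ∩ B' = {4, 5, 6, 7, 8, 12, 14, 15, 17}
Identity is INVALID: LHS = {1, 3, 4, 5, 6, 7, 8, 9, 11, 12, 13, 14, 15, 17} but the RHS claimed here equals {4, 5, 6, 7, 8, 12, 14, 15, 17}. The correct form is (A ∩ B)' = A' ∪ B'.

Identity is invalid: (A ∩ B)' = {1, 3, 4, 5, 6, 7, 8, 9, 11, 12, 13, 14, 15, 17} but A' ∩ B' = {4, 5, 6, 7, 8, 12, 14, 15, 17}. The correct De Morgan law is (A ∩ B)' = A' ∪ B'.


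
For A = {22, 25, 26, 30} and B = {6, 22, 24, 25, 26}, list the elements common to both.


A ∩ B = elements in both A and B
A = {22, 25, 26, 30}
B = {6, 22, 24, 25, 26}
A ∩ B = {22, 25, 26}

A ∩ B = {22, 25, 26}


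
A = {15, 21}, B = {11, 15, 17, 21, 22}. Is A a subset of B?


A ⊆ B means every element of A is in B.
All elements of A are in B.
So A ⊆ B.

Yes, A ⊆ B


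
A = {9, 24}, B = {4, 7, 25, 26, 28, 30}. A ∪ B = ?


A ∪ B = all elements in A or B (or both)
A = {9, 24}
B = {4, 7, 25, 26, 28, 30}
A ∪ B = {4, 7, 9, 24, 25, 26, 28, 30}

A ∪ B = {4, 7, 9, 24, 25, 26, 28, 30}


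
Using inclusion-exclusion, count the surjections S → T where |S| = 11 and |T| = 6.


n = |S| = 11, k = |T| = 6. Surjections via inclusion-exclusion:
S(n,k) = Σ(-1)^i × C(k,i) × (k-i)^n, i=0 to k
i=0: (-1)^0×C(6,0)×6^11 = 362797056
i=1: (-1)^1×C(6,1)×5^11 = -292968750
i=2: (-1)^2×C(6,2)×4^11 = 62914560
i=3: (-1)^3×C(6,3)×3^11 = -3542940
i=4: (-1)^4×C(6,4)×2^11 = 30720
i=5: (-1)^5×C(6,5)×1^11 = -6
i=6: (-1)^6×C(6,6)×0^11 = 0
Total = 129230640

Number of surjections = 129230640


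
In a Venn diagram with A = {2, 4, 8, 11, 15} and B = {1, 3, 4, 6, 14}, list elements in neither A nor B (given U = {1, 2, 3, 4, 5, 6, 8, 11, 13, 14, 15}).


A = {2, 4, 8, 11, 15}
B = {1, 3, 4, 6, 14}
Region: in neither A nor B (given U = {1, 2, 3, 4, 5, 6, 8, 11, 13, 14, 15})
Elements: {5, 13}

Elements in neither A nor B (given U = {1, 2, 3, 4, 5, 6, 8, 11, 13, 14, 15}): {5, 13}


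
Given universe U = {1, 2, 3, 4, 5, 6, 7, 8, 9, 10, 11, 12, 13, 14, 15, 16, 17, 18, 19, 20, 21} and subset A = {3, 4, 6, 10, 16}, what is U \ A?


Aᶜ = U \ A = elements in U but not in A
U = {1, 2, 3, 4, 5, 6, 7, 8, 9, 10, 11, 12, 13, 14, 15, 16, 17, 18, 19, 20, 21}
A = {3, 4, 6, 10, 16}
Aᶜ = {1, 2, 5, 7, 8, 9, 11, 12, 13, 14, 15, 17, 18, 19, 20, 21}

Aᶜ = {1, 2, 5, 7, 8, 9, 11, 12, 13, 14, 15, 17, 18, 19, 20, 21}


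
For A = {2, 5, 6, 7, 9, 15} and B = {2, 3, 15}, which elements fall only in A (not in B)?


A = {2, 5, 6, 7, 9, 15}
B = {2, 3, 15}
Region: only in A (not in B)
Elements: {5, 6, 7, 9}

Elements only in A (not in B): {5, 6, 7, 9}


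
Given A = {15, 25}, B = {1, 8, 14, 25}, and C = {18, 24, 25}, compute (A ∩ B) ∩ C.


A ∩ B = {25}
(A ∩ B) ∩ C = {25}

A ∩ B ∩ C = {25}


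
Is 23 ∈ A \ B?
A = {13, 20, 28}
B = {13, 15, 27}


A = {13, 20, 28}, B = {13, 15, 27}
A \ B = elements in A but not in B
A \ B = {20, 28}
Checking if 23 ∈ A \ B
23 is not in A \ B → False

23 ∉ A \ B


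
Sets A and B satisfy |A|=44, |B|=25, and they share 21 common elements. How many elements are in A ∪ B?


|A ∪ B| = |A| + |B| - |A ∩ B|
= 44 + 25 - 21
= 48

|A ∪ B| = 48


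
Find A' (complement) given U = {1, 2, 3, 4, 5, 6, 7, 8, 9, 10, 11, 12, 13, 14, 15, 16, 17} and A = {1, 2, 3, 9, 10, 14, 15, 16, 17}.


Aᶜ = U \ A = elements in U but not in A
U = {1, 2, 3, 4, 5, 6, 7, 8, 9, 10, 11, 12, 13, 14, 15, 16, 17}
A = {1, 2, 3, 9, 10, 14, 15, 16, 17}
Aᶜ = {4, 5, 6, 7, 8, 11, 12, 13}

Aᶜ = {4, 5, 6, 7, 8, 11, 12, 13}


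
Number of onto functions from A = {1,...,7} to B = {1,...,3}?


n = |A| = 7, k = |B| = 3. Surjections via inclusion-exclusion:
S(n,k) = Σ(-1)^i × C(k,i) × (k-i)^n, i=0 to k
i=0: (-1)^0×C(3,0)×3^7 = 2187
i=1: (-1)^1×C(3,1)×2^7 = -384
i=2: (-1)^2×C(3,2)×1^7 = 3
i=3: (-1)^3×C(3,3)×0^7 = 0
Total = 1806

Number of surjections = 1806


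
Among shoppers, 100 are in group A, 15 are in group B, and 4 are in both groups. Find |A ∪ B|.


|A ∪ B| = |A| + |B| - |A ∩ B|
= 100 + 15 - 4
= 111

|A ∪ B| = 111


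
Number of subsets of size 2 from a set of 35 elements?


C(n,k) = n! / (k!(n-k)!)
C(35,2) = 35! / (2!33!)
= 595

C(35,2) = 595


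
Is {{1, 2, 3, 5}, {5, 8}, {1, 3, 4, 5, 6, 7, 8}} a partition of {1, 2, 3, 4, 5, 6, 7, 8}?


A partition requires: (1) non-empty parts, (2) pairwise disjoint, (3) union = U
Parts: {1, 2, 3, 5}, {5, 8}, {1, 3, 4, 5, 6, 7, 8}
Union of parts: {1, 2, 3, 4, 5, 6, 7, 8}
U = {1, 2, 3, 4, 5, 6, 7, 8}
All non-empty? True
Pairwise disjoint? False
Covers U? True

No, not a valid partition


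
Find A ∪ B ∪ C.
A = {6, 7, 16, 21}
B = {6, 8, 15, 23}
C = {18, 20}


A ∪ B = {6, 7, 8, 15, 16, 21, 23}
(A ∪ B) ∪ C = {6, 7, 8, 15, 16, 18, 20, 21, 23}

A ∪ B ∪ C = {6, 7, 8, 15, 16, 18, 20, 21, 23}


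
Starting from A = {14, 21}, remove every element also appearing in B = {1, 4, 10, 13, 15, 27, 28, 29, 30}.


A \ B = elements in A but not in B
A = {14, 21}
B = {1, 4, 10, 13, 15, 27, 28, 29, 30}
Remove from A any elements in B
A \ B = {14, 21}

A \ B = {14, 21}


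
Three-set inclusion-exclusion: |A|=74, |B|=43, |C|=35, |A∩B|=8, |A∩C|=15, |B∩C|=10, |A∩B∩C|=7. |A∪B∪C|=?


|A∪B∪C| = |A|+|B|+|C| - |A∩B|-|A∩C|-|B∩C| + |A∩B∩C|
= 74+43+35 - 8-15-10 + 7
= 152 - 33 + 7
= 126

|A ∪ B ∪ C| = 126


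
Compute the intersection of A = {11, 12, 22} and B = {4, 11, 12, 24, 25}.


A ∩ B = elements in both A and B
A = {11, 12, 22}
B = {4, 11, 12, 24, 25}
A ∩ B = {11, 12}

A ∩ B = {11, 12}


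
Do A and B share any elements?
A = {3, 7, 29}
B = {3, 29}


Disjoint means A ∩ B = ∅.
A ∩ B = {3, 29}
A ∩ B ≠ ∅, so A and B are NOT disjoint.

Yes — A and B share the element(s) of A ∩ B = {3, 29}, so they are not disjoint


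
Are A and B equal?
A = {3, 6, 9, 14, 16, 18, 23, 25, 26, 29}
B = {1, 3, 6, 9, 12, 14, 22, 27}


Two sets are equal iff they have exactly the same elements.
A = {3, 6, 9, 14, 16, 18, 23, 25, 26, 29}
B = {1, 3, 6, 9, 12, 14, 22, 27}
Differences: {1, 12, 16, 18, 22, 23, 25, 26, 27, 29}
A ≠ B

No, A ≠ B


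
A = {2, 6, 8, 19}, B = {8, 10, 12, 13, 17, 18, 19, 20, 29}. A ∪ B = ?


A ∪ B = all elements in A or B (or both)
A = {2, 6, 8, 19}
B = {8, 10, 12, 13, 17, 18, 19, 20, 29}
A ∪ B = {2, 6, 8, 10, 12, 13, 17, 18, 19, 20, 29}

A ∪ B = {2, 6, 8, 10, 12, 13, 17, 18, 19, 20, 29}


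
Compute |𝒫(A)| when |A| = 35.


Number of subsets = 2^n
= 2^35
= 34359738368

|P(A)| = 34359738368


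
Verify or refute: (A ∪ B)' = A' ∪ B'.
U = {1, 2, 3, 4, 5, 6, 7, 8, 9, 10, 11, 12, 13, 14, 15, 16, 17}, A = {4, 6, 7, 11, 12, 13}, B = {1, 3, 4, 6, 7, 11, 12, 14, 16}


LHS: A ∪ B = {1, 3, 4, 6, 7, 11, 12, 13, 14, 16}
(A ∪ B)' = U \ (A ∪ B) = {2, 5, 8, 9, 10, 15, 17}
A' = {1, 2, 3, 5, 8, 9, 10, 14, 15, 16, 17}, B' = {2, 5, 8, 9, 10, 13, 15, 17}
Claimed RHS: A' ∪ B' = {1, 2, 3, 5, 8, 9, 10, 13, 14, 15, 16, 17}
Identity is INVALID: LHS = {2, 5, 8, 9, 10, 15, 17} but the RHS claimed here equals {1, 2, 3, 5, 8, 9, 10, 13, 14, 15, 16, 17}. The correct form is (A ∪ B)' = A' ∩ B'.

Identity is invalid: (A ∪ B)' = {2, 5, 8, 9, 10, 15, 17} but A' ∪ B' = {1, 2, 3, 5, 8, 9, 10, 13, 14, 15, 16, 17}. The correct De Morgan law is (A ∪ B)' = A' ∩ B'.


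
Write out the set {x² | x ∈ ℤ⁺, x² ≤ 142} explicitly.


Checking each candidate:
Condition: positive perfect squares ≤ 142
Result = {1, 4, 9, 16, 25, 36, 49, 64, 81, 100, 121}

{1, 4, 9, 16, 25, 36, 49, 64, 81, 100, 121}


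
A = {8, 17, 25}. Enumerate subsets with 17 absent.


A subset of A that omits 17 is a subset of A \ {17}, so there are 2^(n-1) = 2^2 = 4 of them.
Subsets excluding 17: ∅, {8}, {25}, {8, 25}

Subsets excluding 17 (4 total): ∅, {8}, {25}, {8, 25}


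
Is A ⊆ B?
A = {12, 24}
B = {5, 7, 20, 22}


A ⊆ B means every element of A is in B.
Elements in A not in B: {12, 24}
So A ⊄ B.

No, A ⊄ B


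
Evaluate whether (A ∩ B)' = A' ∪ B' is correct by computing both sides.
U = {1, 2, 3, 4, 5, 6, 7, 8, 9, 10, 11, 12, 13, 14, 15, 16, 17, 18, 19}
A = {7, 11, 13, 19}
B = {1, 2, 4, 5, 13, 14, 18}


LHS: A ∩ B = {13}
(A ∩ B)' = U \ (A ∩ B) = {1, 2, 3, 4, 5, 6, 7, 8, 9, 10, 11, 12, 14, 15, 16, 17, 18, 19}
A' = {1, 2, 3, 4, 5, 6, 8, 9, 10, 12, 14, 15, 16, 17, 18}, B' = {3, 6, 7, 8, 9, 10, 11, 12, 15, 16, 17, 19}
Claimed RHS: A' ∪ B' = {1, 2, 3, 4, 5, 6, 7, 8, 9, 10, 11, 12, 14, 15, 16, 17, 18, 19}
Identity is VALID: LHS = RHS = {1, 2, 3, 4, 5, 6, 7, 8, 9, 10, 11, 12, 14, 15, 16, 17, 18, 19} ✓

Identity is valid. (A ∩ B)' = A' ∪ B' = {1, 2, 3, 4, 5, 6, 7, 8, 9, 10, 11, 12, 14, 15, 16, 17, 18, 19}


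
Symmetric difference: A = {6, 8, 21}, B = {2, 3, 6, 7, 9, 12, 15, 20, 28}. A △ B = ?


A △ B = (A \ B) ∪ (B \ A) = elements in exactly one of A or B
A \ B = {8, 21}
B \ A = {2, 3, 7, 9, 12, 15, 20, 28}
A △ B = {2, 3, 7, 8, 9, 12, 15, 20, 21, 28}

A △ B = {2, 3, 7, 8, 9, 12, 15, 20, 21, 28}


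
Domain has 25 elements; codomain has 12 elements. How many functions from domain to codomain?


Each of |A| = 25 inputs maps to any of |B| = 12 outputs.
# functions = |B|^|A| = 12^25
= 953962166440690129601298432

Number of functions = 953962166440690129601298432


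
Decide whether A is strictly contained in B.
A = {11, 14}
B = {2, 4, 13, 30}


A ⊂ B requires: A ⊆ B AND A ≠ B.
A ⊆ B? No
A ⊄ B, so A is not a proper subset.

No, A is not a proper subset of B


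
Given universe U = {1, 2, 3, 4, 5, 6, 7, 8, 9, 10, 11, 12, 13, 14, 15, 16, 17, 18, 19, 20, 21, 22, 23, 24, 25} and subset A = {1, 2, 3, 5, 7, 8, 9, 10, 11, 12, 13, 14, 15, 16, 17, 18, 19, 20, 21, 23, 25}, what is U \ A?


Aᶜ = U \ A = elements in U but not in A
U = {1, 2, 3, 4, 5, 6, 7, 8, 9, 10, 11, 12, 13, 14, 15, 16, 17, 18, 19, 20, 21, 22, 23, 24, 25}
A = {1, 2, 3, 5, 7, 8, 9, 10, 11, 12, 13, 14, 15, 16, 17, 18, 19, 20, 21, 23, 25}
Aᶜ = {4, 6, 22, 24}

Aᶜ = {4, 6, 22, 24}


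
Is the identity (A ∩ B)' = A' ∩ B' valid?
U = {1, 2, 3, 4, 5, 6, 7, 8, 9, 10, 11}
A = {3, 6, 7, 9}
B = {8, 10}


LHS: A ∩ B = ∅
(A ∩ B)' = U \ (A ∩ B) = {1, 2, 3, 4, 5, 6, 7, 8, 9, 10, 11}
A' = {1, 2, 4, 5, 8, 10, 11}, B' = {1, 2, 3, 4, 5, 6, 7, 9, 11}
Claimed RHS: A' ∩ B' = {1, 2, 4, 5, 11}
Identity is INVALID: LHS = {1, 2, 3, 4, 5, 6, 7, 8, 9, 10, 11} but the RHS claimed here equals {1, 2, 4, 5, 11}. The correct form is (A ∩ B)' = A' ∪ B'.

Identity is invalid: (A ∩ B)' = {1, 2, 3, 4, 5, 6, 7, 8, 9, 10, 11} but A' ∩ B' = {1, 2, 4, 5, 11}. The correct De Morgan law is (A ∩ B)' = A' ∪ B'.


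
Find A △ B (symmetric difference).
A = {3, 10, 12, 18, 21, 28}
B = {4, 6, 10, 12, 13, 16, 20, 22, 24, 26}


A △ B = (A \ B) ∪ (B \ A) = elements in exactly one of A or B
A \ B = {3, 18, 21, 28}
B \ A = {4, 6, 13, 16, 20, 22, 24, 26}
A △ B = {3, 4, 6, 13, 16, 18, 20, 21, 22, 24, 26, 28}

A △ B = {3, 4, 6, 13, 16, 18, 20, 21, 22, 24, 26, 28}


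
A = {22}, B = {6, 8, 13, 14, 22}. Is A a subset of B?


A ⊆ B means every element of A is in B.
All elements of A are in B.
So A ⊆ B.

Yes, A ⊆ B


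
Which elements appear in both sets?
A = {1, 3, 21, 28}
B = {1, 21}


A ∩ B = elements in both A and B
A = {1, 3, 21, 28}
B = {1, 21}
A ∩ B = {1, 21}

A ∩ B = {1, 21}


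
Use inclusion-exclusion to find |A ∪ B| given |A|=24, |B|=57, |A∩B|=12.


|A ∪ B| = |A| + |B| - |A ∩ B|
= 24 + 57 - 12
= 69

|A ∪ B| = 69


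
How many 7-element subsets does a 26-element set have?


C(n,k) = n! / (k!(n-k)!)
C(26,7) = 26! / (7!19!)
= 657800

C(26,7) = 657800


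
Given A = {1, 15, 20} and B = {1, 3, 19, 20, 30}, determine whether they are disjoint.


Disjoint means A ∩ B = ∅.
A ∩ B = {1, 20}
A ∩ B ≠ ∅, so A and B are NOT disjoint.

No, A and B are not disjoint (A ∩ B = {1, 20})


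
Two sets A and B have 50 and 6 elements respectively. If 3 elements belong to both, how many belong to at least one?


|A ∪ B| = |A| + |B| - |A ∩ B|
= 50 + 6 - 3
= 53

|A ∪ B| = 53


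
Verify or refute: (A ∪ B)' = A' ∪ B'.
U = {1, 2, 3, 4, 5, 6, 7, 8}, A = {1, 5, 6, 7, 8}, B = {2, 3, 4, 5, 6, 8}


LHS: A ∪ B = {1, 2, 3, 4, 5, 6, 7, 8}
(A ∪ B)' = U \ (A ∪ B) = ∅
A' = {2, 3, 4}, B' = {1, 7}
Claimed RHS: A' ∪ B' = {1, 2, 3, 4, 7}
Identity is INVALID: LHS = ∅ but the RHS claimed here equals {1, 2, 3, 4, 7}. The correct form is (A ∪ B)' = A' ∩ B'.

Identity is invalid: (A ∪ B)' = ∅ but A' ∪ B' = {1, 2, 3, 4, 7}. The correct De Morgan law is (A ∪ B)' = A' ∩ B'.


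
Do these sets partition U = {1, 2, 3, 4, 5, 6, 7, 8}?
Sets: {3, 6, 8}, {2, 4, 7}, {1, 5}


A partition requires: (1) non-empty parts, (2) pairwise disjoint, (3) union = U
Parts: {3, 6, 8}, {2, 4, 7}, {1, 5}
Union of parts: {1, 2, 3, 4, 5, 6, 7, 8}
U = {1, 2, 3, 4, 5, 6, 7, 8}
All non-empty? True
Pairwise disjoint? True
Covers U? True

Yes, valid partition


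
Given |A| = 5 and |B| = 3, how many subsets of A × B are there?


A relation from A to B is any subset of A × B.
|A × B| = 5 × 3 = 15
# relations = 2^|A × B| = 2^15 = 32768

Number of relations = 32768


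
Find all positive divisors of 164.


Checking each candidate:
Condition: positive divisors of 164
Result = {1, 2, 4, 41, 82, 164}

{1, 2, 4, 41, 82, 164}


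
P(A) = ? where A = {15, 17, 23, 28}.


|A| = 4, so |P(A)| = 2^4 = 16
Enumerate subsets by cardinality (0 to 4):
∅, {15}, {17}, {23}, {28}, {15, 17}, {15, 23}, {15, 28}, {17, 23}, {17, 28}, {23, 28}, {15, 17, 23}, {15, 17, 28}, {15, 23, 28}, {17, 23, 28}, {15, 17, 23, 28}

P(A) has 16 subsets: ∅, {15}, {17}, {23}, {28}, {15, 17}, {15, 23}, {15, 28}, {17, 23}, {17, 28}, {23, 28}, {15, 17, 23}, {15, 17, 28}, {15, 23, 28}, {17, 23, 28}, {15, 17, 23, 28}


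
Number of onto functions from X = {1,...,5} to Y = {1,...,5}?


n = |X| = 5, k = |Y| = 5. Surjections via inclusion-exclusion:
S(n,k) = Σ(-1)^i × C(k,i) × (k-i)^n, i=0 to k
i=0: (-1)^0×C(5,0)×5^5 = 3125
i=1: (-1)^1×C(5,1)×4^5 = -5120
i=2: (-1)^2×C(5,2)×3^5 = 2430
i=3: (-1)^3×C(5,3)×2^5 = -320
i=4: (-1)^4×C(5,4)×1^5 = 5
i=5: (-1)^5×C(5,5)×0^5 = 0
Total = 120

Number of surjections = 120


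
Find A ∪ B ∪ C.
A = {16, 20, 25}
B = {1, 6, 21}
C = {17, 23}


A ∪ B = {1, 6, 16, 20, 21, 25}
(A ∪ B) ∪ C = {1, 6, 16, 17, 20, 21, 23, 25}

A ∪ B ∪ C = {1, 6, 16, 17, 20, 21, 23, 25}


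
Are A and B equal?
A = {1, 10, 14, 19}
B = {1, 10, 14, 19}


Two sets are equal iff they have exactly the same elements.
A = {1, 10, 14, 19}
B = {1, 10, 14, 19}
Same elements → A = B

Yes, A = B


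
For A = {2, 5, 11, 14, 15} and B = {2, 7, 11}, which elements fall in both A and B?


A = {2, 5, 11, 14, 15}
B = {2, 7, 11}
Region: in both A and B
Elements: {2, 11}

Elements in both A and B: {2, 11}


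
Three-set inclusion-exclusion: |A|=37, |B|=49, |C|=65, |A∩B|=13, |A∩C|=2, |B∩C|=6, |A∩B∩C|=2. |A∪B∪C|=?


|A∪B∪C| = |A|+|B|+|C| - |A∩B|-|A∩C|-|B∩C| + |A∩B∩C|
= 37+49+65 - 13-2-6 + 2
= 151 - 21 + 2
= 132

|A ∪ B ∪ C| = 132


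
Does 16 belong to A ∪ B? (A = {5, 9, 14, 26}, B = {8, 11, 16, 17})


A = {5, 9, 14, 26}, B = {8, 11, 16, 17}
A ∪ B = all elements in A or B
A ∪ B = {5, 8, 9, 11, 14, 16, 17, 26}
Checking if 16 ∈ A ∪ B
16 is in A ∪ B → True

16 ∈ A ∪ B


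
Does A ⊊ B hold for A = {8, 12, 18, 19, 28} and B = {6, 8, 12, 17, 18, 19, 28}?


A ⊂ B requires: A ⊆ B AND A ≠ B.
A ⊆ B? Yes
A = B? No
A ⊂ B: Yes (A is a proper subset of B)

Yes, A ⊂ B


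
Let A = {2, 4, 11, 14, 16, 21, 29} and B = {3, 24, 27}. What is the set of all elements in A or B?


A ∪ B = all elements in A or B (or both)
A = {2, 4, 11, 14, 16, 21, 29}
B = {3, 24, 27}
A ∪ B = {2, 3, 4, 11, 14, 16, 21, 24, 27, 29}

A ∪ B = {2, 3, 4, 11, 14, 16, 21, 24, 27, 29}


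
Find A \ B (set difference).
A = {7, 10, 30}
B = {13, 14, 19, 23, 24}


A \ B = elements in A but not in B
A = {7, 10, 30}
B = {13, 14, 19, 23, 24}
Remove from A any elements in B
A \ B = {7, 10, 30}

A \ B = {7, 10, 30}


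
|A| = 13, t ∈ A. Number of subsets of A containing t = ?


Subsets of A containing t correspond to subsets of A \ {t}, which has 12 elements.
Count = 2^(n-1) = 2^12
= 4096

Number of subsets containing t = 4096


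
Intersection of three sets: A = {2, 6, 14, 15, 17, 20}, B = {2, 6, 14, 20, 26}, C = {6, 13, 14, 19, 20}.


A ∩ B = {2, 6, 14, 20}
(A ∩ B) ∩ C = {6, 14, 20}

A ∩ B ∩ C = {6, 14, 20}


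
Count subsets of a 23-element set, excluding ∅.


Total subsets = 2^n = 2^23 = 8388608
Non-empty subsets exclude the empty set: 2^n - 1
= 8388608 - 1
= 8388607

Number of non-empty subsets = 8388607


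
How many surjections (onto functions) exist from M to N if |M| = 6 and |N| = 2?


n = |M| = 6, k = |N| = 2. Surjections via inclusion-exclusion:
S(n,k) = Σ(-1)^i × C(k,i) × (k-i)^n, i=0 to k
i=0: (-1)^0×C(2,0)×2^6 = 64
i=1: (-1)^1×C(2,1)×1^6 = -2
i=2: (-1)^2×C(2,2)×0^6 = 0
Total = 62

Number of surjections = 62


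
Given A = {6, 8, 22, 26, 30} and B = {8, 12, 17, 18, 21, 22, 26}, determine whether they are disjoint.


Disjoint means A ∩ B = ∅.
A ∩ B = {8, 22, 26}
A ∩ B ≠ ∅, so A and B are NOT disjoint.

No, A and B are not disjoint (A ∩ B = {8, 22, 26})


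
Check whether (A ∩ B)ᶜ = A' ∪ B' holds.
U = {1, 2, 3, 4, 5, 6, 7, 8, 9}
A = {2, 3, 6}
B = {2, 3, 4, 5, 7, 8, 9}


LHS: A ∩ B = {2, 3}
(A ∩ B)' = U \ (A ∩ B) = {1, 4, 5, 6, 7, 8, 9}
A' = {1, 4, 5, 7, 8, 9}, B' = {1, 6}
Claimed RHS: A' ∪ B' = {1, 4, 5, 6, 7, 8, 9}
Identity is VALID: LHS = RHS = {1, 4, 5, 6, 7, 8, 9} ✓

Identity is valid. (A ∩ B)' = A' ∪ B' = {1, 4, 5, 6, 7, 8, 9}


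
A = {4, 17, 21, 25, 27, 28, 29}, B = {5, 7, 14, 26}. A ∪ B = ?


A ∪ B = all elements in A or B (or both)
A = {4, 17, 21, 25, 27, 28, 29}
B = {5, 7, 14, 26}
A ∪ B = {4, 5, 7, 14, 17, 21, 25, 26, 27, 28, 29}

A ∪ B = {4, 5, 7, 14, 17, 21, 25, 26, 27, 28, 29}


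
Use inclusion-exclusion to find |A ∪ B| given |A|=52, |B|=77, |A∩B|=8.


|A ∪ B| = |A| + |B| - |A ∩ B|
= 52 + 77 - 8
= 121

|A ∪ B| = 121


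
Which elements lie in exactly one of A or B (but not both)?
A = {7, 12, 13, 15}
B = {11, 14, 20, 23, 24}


A △ B = (A \ B) ∪ (B \ A) = elements in exactly one of A or B
A \ B = {7, 12, 13, 15}
B \ A = {11, 14, 20, 23, 24}
A △ B = {7, 11, 12, 13, 14, 15, 20, 23, 24}

A △ B = {7, 11, 12, 13, 14, 15, 20, 23, 24}


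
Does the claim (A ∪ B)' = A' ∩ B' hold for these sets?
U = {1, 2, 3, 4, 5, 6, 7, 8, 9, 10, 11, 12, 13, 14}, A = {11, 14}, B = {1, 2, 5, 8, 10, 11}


LHS: A ∪ B = {1, 2, 5, 8, 10, 11, 14}
(A ∪ B)' = U \ (A ∪ B) = {3, 4, 6, 7, 9, 12, 13}
A' = {1, 2, 3, 4, 5, 6, 7, 8, 9, 10, 12, 13}, B' = {3, 4, 6, 7, 9, 12, 13, 14}
Claimed RHS: A' ∩ B' = {3, 4, 6, 7, 9, 12, 13}
Identity is VALID: LHS = RHS = {3, 4, 6, 7, 9, 12, 13} ✓

Identity is valid. (A ∪ B)' = A' ∩ B' = {3, 4, 6, 7, 9, 12, 13}


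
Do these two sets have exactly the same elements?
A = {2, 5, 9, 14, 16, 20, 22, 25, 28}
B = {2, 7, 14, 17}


Two sets are equal iff they have exactly the same elements.
A = {2, 5, 9, 14, 16, 20, 22, 25, 28}
B = {2, 7, 14, 17}
Differences: {5, 7, 9, 16, 17, 20, 22, 25, 28}
A ≠ B

No, A ≠ B


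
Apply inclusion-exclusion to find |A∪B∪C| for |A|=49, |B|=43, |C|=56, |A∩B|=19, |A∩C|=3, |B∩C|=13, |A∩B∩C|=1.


|A∪B∪C| = |A|+|B|+|C| - |A∩B|-|A∩C|-|B∩C| + |A∩B∩C|
= 49+43+56 - 19-3-13 + 1
= 148 - 35 + 1
= 114

|A ∪ B ∪ C| = 114


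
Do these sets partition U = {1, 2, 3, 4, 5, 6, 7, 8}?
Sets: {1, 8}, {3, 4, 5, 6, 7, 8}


A partition requires: (1) non-empty parts, (2) pairwise disjoint, (3) union = U
Parts: {1, 8}, {3, 4, 5, 6, 7, 8}
Union of parts: {1, 3, 4, 5, 6, 7, 8}
U = {1, 2, 3, 4, 5, 6, 7, 8}
All non-empty? True
Pairwise disjoint? False
Covers U? False

No, not a valid partition


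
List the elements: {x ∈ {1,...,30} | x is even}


Checking each candidate:
Condition: even numbers in {1,...,30}
Result = {2, 4, 6, 8, 10, 12, 14, 16, 18, 20, 22, 24, 26, 28, 30}

{2, 4, 6, 8, 10, 12, 14, 16, 18, 20, 22, 24, 26, 28, 30}


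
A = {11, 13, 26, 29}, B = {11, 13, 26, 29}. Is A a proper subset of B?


A ⊂ B requires: A ⊆ B AND A ≠ B.
A ⊆ B? Yes
A = B? Yes
A = B, so A is not a PROPER subset.

No, A is not a proper subset of B


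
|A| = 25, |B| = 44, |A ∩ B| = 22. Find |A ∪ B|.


|A ∪ B| = |A| + |B| - |A ∩ B|
= 25 + 44 - 22
= 47

|A ∪ B| = 47


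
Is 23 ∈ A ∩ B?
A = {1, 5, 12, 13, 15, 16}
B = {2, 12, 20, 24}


A = {1, 5, 12, 13, 15, 16}, B = {2, 12, 20, 24}
A ∩ B = elements in both A and B
A ∩ B = {12}
Checking if 23 ∈ A ∩ B
23 is not in A ∩ B → False

23 ∉ A ∩ B


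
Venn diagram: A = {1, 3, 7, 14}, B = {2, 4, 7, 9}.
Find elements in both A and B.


A = {1, 3, 7, 14}
B = {2, 4, 7, 9}
Region: in both A and B
Elements: {7}

Elements in both A and B: {7}


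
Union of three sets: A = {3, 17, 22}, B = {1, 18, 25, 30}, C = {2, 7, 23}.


A ∪ B = {1, 3, 17, 18, 22, 25, 30}
(A ∪ B) ∪ C = {1, 2, 3, 7, 17, 18, 22, 23, 25, 30}

A ∪ B ∪ C = {1, 2, 3, 7, 17, 18, 22, 23, 25, 30}


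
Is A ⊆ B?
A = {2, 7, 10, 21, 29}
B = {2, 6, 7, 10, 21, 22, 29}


A ⊆ B means every element of A is in B.
All elements of A are in B.
So A ⊆ B.

Yes, A ⊆ B


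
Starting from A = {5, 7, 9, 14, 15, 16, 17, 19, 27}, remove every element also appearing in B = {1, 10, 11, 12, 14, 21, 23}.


A \ B = elements in A but not in B
A = {5, 7, 9, 14, 15, 16, 17, 19, 27}
B = {1, 10, 11, 12, 14, 21, 23}
Remove from A any elements in B
A \ B = {5, 7, 9, 15, 16, 17, 19, 27}

A \ B = {5, 7, 9, 15, 16, 17, 19, 27}


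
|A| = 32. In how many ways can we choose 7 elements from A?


C(n,k) = n! / (k!(n-k)!)
C(32,7) = 32! / (7!25!)
= 3365856

C(32,7) = 3365856


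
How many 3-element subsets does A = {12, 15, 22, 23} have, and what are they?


|A| = 4, so A has C(4,3) = 4 subsets of size 3.
Enumerate by choosing 3 elements from A at a time:
{12, 15, 22}, {12, 15, 23}, {12, 22, 23}, {15, 22, 23}

3-element subsets (4 total): {12, 15, 22}, {12, 15, 23}, {12, 22, 23}, {15, 22, 23}


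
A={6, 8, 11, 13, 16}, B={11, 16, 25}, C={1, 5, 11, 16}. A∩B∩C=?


A ∩ B = {11, 16}
(A ∩ B) ∩ C = {11, 16}

A ∩ B ∩ C = {11, 16}


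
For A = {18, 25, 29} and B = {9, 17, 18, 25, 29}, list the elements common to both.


A ∩ B = elements in both A and B
A = {18, 25, 29}
B = {9, 17, 18, 25, 29}
A ∩ B = {18, 25, 29}

A ∩ B = {18, 25, 29}


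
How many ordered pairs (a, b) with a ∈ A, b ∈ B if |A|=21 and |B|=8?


|A × B| = |A| × |B|
= 21 × 8
= 168

|A × B| = 168


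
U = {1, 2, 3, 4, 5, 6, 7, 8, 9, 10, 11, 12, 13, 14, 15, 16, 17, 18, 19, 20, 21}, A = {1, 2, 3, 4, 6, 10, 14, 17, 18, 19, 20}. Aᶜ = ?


Aᶜ = U \ A = elements in U but not in A
U = {1, 2, 3, 4, 5, 6, 7, 8, 9, 10, 11, 12, 13, 14, 15, 16, 17, 18, 19, 20, 21}
A = {1, 2, 3, 4, 6, 10, 14, 17, 18, 19, 20}
Aᶜ = {5, 7, 8, 9, 11, 12, 13, 15, 16, 21}

Aᶜ = {5, 7, 8, 9, 11, 12, 13, 15, 16, 21}


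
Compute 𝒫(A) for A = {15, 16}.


|A| = 2, so |P(A)| = 2^2 = 4
Enumerate subsets by cardinality (0 to 2):
∅, {15}, {16}, {15, 16}

P(A) has 4 subsets: ∅, {15}, {16}, {15, 16}


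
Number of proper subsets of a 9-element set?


Total subsets = 2^n = 2^9 = 512
Proper subsets exclude the set itself: 2^n - 1
= 512 - 1
= 511

Number of proper subsets = 511


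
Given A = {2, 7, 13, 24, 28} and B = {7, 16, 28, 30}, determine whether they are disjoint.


Disjoint means A ∩ B = ∅.
A ∩ B = {7, 28}
A ∩ B ≠ ∅, so A and B are NOT disjoint.

No, A and B are not disjoint (A ∩ B = {7, 28})


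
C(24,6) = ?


C(n,k) = n! / (k!(n-k)!)
C(24,6) = 24! / (6!18!)
= 134596

C(24,6) = 134596


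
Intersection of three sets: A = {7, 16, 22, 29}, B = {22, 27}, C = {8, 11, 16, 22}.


A ∩ B = {22}
(A ∩ B) ∩ C = {22}

A ∩ B ∩ C = {22}


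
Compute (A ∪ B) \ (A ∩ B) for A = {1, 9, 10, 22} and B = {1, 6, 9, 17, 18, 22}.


A △ B = (A \ B) ∪ (B \ A) = elements in exactly one of A or B
A \ B = {10}
B \ A = {6, 17, 18}
A △ B = {6, 10, 17, 18}

A △ B = {6, 10, 17, 18}


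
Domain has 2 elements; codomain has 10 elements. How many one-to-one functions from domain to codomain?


An injection sends each of |A| = 2 inputs to a distinct output in B.
# injections = |B|·(|B|-1)·…·(|B|-|A|+1) = 10! / (10 - 2)!
= 10 × 9
= 90

Number of injections = 90


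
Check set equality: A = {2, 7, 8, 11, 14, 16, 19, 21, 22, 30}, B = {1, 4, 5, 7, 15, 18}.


Two sets are equal iff they have exactly the same elements.
A = {2, 7, 8, 11, 14, 16, 19, 21, 22, 30}
B = {1, 4, 5, 7, 15, 18}
Differences: {1, 2, 4, 5, 8, 11, 14, 15, 16, 18, 19, 21, 22, 30}
A ≠ B

No, A ≠ B


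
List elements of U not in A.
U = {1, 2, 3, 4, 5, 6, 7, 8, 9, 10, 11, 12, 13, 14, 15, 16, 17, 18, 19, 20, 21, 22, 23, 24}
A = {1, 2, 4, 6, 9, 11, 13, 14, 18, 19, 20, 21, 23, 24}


Aᶜ = U \ A = elements in U but not in A
U = {1, 2, 3, 4, 5, 6, 7, 8, 9, 10, 11, 12, 13, 14, 15, 16, 17, 18, 19, 20, 21, 22, 23, 24}
A = {1, 2, 4, 6, 9, 11, 13, 14, 18, 19, 20, 21, 23, 24}
Aᶜ = {3, 5, 7, 8, 10, 12, 15, 16, 17, 22}

Aᶜ = {3, 5, 7, 8, 10, 12, 15, 16, 17, 22}


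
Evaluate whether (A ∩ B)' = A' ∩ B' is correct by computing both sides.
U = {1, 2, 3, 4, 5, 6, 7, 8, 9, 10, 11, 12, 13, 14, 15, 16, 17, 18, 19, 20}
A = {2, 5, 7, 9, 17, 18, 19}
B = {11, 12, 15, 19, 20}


LHS: A ∩ B = {19}
(A ∩ B)' = U \ (A ∩ B) = {1, 2, 3, 4, 5, 6, 7, 8, 9, 10, 11, 12, 13, 14, 15, 16, 17, 18, 20}
A' = {1, 3, 4, 6, 8, 10, 11, 12, 13, 14, 15, 16, 20}, B' = {1, 2, 3, 4, 5, 6, 7, 8, 9, 10, 13, 14, 16, 17, 18}
Claimed RHS: A' ∩ B' = {1, 3, 4, 6, 8, 10, 13, 14, 16}
Identity is INVALID: LHS = {1, 2, 3, 4, 5, 6, 7, 8, 9, 10, 11, 12, 13, 14, 15, 16, 17, 18, 20} but the RHS claimed here equals {1, 3, 4, 6, 8, 10, 13, 14, 16}. The correct form is (A ∩ B)' = A' ∪ B'.

Identity is invalid: (A ∩ B)' = {1, 2, 3, 4, 5, 6, 7, 8, 9, 10, 11, 12, 13, 14, 15, 16, 17, 18, 20} but A' ∩ B' = {1, 3, 4, 6, 8, 10, 13, 14, 16}. The correct De Morgan law is (A ∩ B)' = A' ∪ B'.


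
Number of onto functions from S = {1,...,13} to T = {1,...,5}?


n = |S| = 13, k = |T| = 5. Surjections via inclusion-exclusion:
S(n,k) = Σ(-1)^i × C(k,i) × (k-i)^n, i=0 to k
i=0: (-1)^0×C(5,0)×5^13 = 1220703125
i=1: (-1)^1×C(5,1)×4^13 = -335544320
i=2: (-1)^2×C(5,2)×3^13 = 15943230
i=3: (-1)^3×C(5,3)×2^13 = -81920
i=4: (-1)^4×C(5,4)×1^13 = 5
i=5: (-1)^5×C(5,5)×0^13 = 0
Total = 901020120

Number of surjections = 901020120


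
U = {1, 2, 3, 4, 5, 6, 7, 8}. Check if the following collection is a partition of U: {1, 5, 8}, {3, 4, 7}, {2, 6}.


A partition requires: (1) non-empty parts, (2) pairwise disjoint, (3) union = U
Parts: {1, 5, 8}, {3, 4, 7}, {2, 6}
Union of parts: {1, 2, 3, 4, 5, 6, 7, 8}
U = {1, 2, 3, 4, 5, 6, 7, 8}
All non-empty? True
Pairwise disjoint? True
Covers U? True

Yes, valid partition


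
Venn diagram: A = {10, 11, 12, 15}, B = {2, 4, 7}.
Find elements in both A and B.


A = {10, 11, 12, 15}
B = {2, 4, 7}
Region: in both A and B
Elements: ∅

Elements in both A and B: ∅


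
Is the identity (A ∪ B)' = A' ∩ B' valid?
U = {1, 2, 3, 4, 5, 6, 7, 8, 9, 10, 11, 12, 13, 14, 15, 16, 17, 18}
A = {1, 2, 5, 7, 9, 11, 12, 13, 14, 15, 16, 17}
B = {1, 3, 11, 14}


LHS: A ∪ B = {1, 2, 3, 5, 7, 9, 11, 12, 13, 14, 15, 16, 17}
(A ∪ B)' = U \ (A ∪ B) = {4, 6, 8, 10, 18}
A' = {3, 4, 6, 8, 10, 18}, B' = {2, 4, 5, 6, 7, 8, 9, 10, 12, 13, 15, 16, 17, 18}
Claimed RHS: A' ∩ B' = {4, 6, 8, 10, 18}
Identity is VALID: LHS = RHS = {4, 6, 8, 10, 18} ✓

Identity is valid. (A ∪ B)' = A' ∩ B' = {4, 6, 8, 10, 18}


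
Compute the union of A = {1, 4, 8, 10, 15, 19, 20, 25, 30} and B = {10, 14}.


A ∪ B = all elements in A or B (or both)
A = {1, 4, 8, 10, 15, 19, 20, 25, 30}
B = {10, 14}
A ∪ B = {1, 4, 8, 10, 14, 15, 19, 20, 25, 30}

A ∪ B = {1, 4, 8, 10, 14, 15, 19, 20, 25, 30}


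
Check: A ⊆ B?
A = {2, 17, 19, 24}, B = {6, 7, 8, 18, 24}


A ⊆ B means every element of A is in B.
Elements in A not in B: {2, 17, 19}
So A ⊄ B.

No, A ⊄ B


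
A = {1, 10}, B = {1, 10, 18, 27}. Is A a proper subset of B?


A ⊂ B requires: A ⊆ B AND A ≠ B.
A ⊆ B? Yes
A = B? No
A ⊂ B: Yes (A is a proper subset of B)

Yes, A ⊂ B


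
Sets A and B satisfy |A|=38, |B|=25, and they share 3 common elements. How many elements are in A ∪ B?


|A ∪ B| = |A| + |B| - |A ∩ B|
= 38 + 25 - 3
= 60

|A ∪ B| = 60


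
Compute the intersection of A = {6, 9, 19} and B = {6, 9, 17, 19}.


A ∩ B = elements in both A and B
A = {6, 9, 19}
B = {6, 9, 17, 19}
A ∩ B = {6, 9, 19}

A ∩ B = {6, 9, 19}


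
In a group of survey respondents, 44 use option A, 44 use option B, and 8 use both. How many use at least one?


|A ∪ B| = |A| + |B| - |A ∩ B|
= 44 + 44 - 8
= 80

|A ∪ B| = 80


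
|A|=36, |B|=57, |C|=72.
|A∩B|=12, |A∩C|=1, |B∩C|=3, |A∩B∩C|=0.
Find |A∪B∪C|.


|A∪B∪C| = |A|+|B|+|C| - |A∩B|-|A∩C|-|B∩C| + |A∩B∩C|
= 36+57+72 - 12-1-3 + 0
= 165 - 16 + 0
= 149

|A ∪ B ∪ C| = 149


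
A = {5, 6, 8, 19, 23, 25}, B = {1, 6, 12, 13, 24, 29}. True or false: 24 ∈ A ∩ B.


A = {5, 6, 8, 19, 23, 25}, B = {1, 6, 12, 13, 24, 29}
A ∩ B = elements in both A and B
A ∩ B = {6}
Checking if 24 ∈ A ∩ B
24 is not in A ∩ B → False

24 ∉ A ∩ B


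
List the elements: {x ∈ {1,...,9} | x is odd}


Checking each candidate:
Condition: odd numbers in {1,...,9}
Result = {1, 3, 5, 7, 9}

{1, 3, 5, 7, 9}


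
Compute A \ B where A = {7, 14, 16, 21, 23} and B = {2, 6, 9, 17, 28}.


A \ B = elements in A but not in B
A = {7, 14, 16, 21, 23}
B = {2, 6, 9, 17, 28}
Remove from A any elements in B
A \ B = {7, 14, 16, 21, 23}

A \ B = {7, 14, 16, 21, 23}


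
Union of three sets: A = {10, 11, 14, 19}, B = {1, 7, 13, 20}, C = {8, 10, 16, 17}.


A ∪ B = {1, 7, 10, 11, 13, 14, 19, 20}
(A ∪ B) ∪ C = {1, 7, 8, 10, 11, 13, 14, 16, 17, 19, 20}

A ∪ B ∪ C = {1, 7, 8, 10, 11, 13, 14, 16, 17, 19, 20}


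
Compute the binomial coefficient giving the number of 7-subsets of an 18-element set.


C(n,k) = n! / (k!(n-k)!)
C(18,7) = 18! / (7!11!)
= 31824

C(18,7) = 31824


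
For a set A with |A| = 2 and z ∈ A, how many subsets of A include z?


Subsets of A containing z correspond to subsets of A \ {z}, which has 1 elements.
Count = 2^(n-1) = 2^1
= 2

Number of subsets containing z = 2


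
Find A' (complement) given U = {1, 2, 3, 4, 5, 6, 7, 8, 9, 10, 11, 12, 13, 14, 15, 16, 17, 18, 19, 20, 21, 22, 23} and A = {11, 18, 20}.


Aᶜ = U \ A = elements in U but not in A
U = {1, 2, 3, 4, 5, 6, 7, 8, 9, 10, 11, 12, 13, 14, 15, 16, 17, 18, 19, 20, 21, 22, 23}
A = {11, 18, 20}
Aᶜ = {1, 2, 3, 4, 5, 6, 7, 8, 9, 10, 12, 13, 14, 15, 16, 17, 19, 21, 22, 23}

Aᶜ = {1, 2, 3, 4, 5, 6, 7, 8, 9, 10, 12, 13, 14, 15, 16, 17, 19, 21, 22, 23}


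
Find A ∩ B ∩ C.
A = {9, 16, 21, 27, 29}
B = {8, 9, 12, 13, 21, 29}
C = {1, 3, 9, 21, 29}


A ∩ B = {9, 21, 29}
(A ∩ B) ∩ C = {9, 21, 29}

A ∩ B ∩ C = {9, 21, 29}


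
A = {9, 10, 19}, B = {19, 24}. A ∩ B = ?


A ∩ B = elements in both A and B
A = {9, 10, 19}
B = {19, 24}
A ∩ B = {19}

A ∩ B = {19}


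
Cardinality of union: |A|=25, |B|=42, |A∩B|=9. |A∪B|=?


|A ∪ B| = |A| + |B| - |A ∩ B|
= 25 + 42 - 9
= 58

|A ∪ B| = 58


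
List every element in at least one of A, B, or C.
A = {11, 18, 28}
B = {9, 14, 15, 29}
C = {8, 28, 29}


A ∪ B = {9, 11, 14, 15, 18, 28, 29}
(A ∪ B) ∪ C = {8, 9, 11, 14, 15, 18, 28, 29}

A ∪ B ∪ C = {8, 9, 11, 14, 15, 18, 28, 29}


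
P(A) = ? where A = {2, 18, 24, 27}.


|A| = 4, so |P(A)| = 2^4 = 16
Enumerate subsets by cardinality (0 to 4):
∅, {2}, {18}, {24}, {27}, {2, 18}, {2, 24}, {2, 27}, {18, 24}, {18, 27}, {24, 27}, {2, 18, 24}, {2, 18, 27}, {2, 24, 27}, {18, 24, 27}, {2, 18, 24, 27}

P(A) has 16 subsets: ∅, {2}, {18}, {24}, {27}, {2, 18}, {2, 24}, {2, 27}, {18, 24}, {18, 27}, {24, 27}, {2, 18, 24}, {2, 18, 27}, {2, 24, 27}, {18, 24, 27}, {2, 18, 24, 27}


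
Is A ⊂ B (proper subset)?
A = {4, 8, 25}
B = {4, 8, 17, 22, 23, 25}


A ⊂ B requires: A ⊆ B AND A ≠ B.
A ⊆ B? Yes
A = B? No
A ⊂ B: Yes (A is a proper subset of B)

Yes, A ⊂ B


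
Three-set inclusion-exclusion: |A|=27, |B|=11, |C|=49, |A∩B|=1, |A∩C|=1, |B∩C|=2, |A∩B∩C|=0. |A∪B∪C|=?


|A∪B∪C| = |A|+|B|+|C| - |A∩B|-|A∩C|-|B∩C| + |A∩B∩C|
= 27+11+49 - 1-1-2 + 0
= 87 - 4 + 0
= 83

|A ∪ B ∪ C| = 83


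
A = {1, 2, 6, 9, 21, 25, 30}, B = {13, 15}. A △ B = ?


A △ B = (A \ B) ∪ (B \ A) = elements in exactly one of A or B
A \ B = {1, 2, 6, 9, 21, 25, 30}
B \ A = {13, 15}
A △ B = {1, 2, 6, 9, 13, 15, 21, 25, 30}

A △ B = {1, 2, 6, 9, 13, 15, 21, 25, 30}


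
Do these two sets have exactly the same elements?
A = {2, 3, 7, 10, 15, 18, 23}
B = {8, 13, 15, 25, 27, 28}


Two sets are equal iff they have exactly the same elements.
A = {2, 3, 7, 10, 15, 18, 23}
B = {8, 13, 15, 25, 27, 28}
Differences: {2, 3, 7, 8, 10, 13, 18, 23, 25, 27, 28}
A ≠ B

No, A ≠ B


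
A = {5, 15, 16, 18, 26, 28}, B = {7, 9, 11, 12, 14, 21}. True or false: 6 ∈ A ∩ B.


A = {5, 15, 16, 18, 26, 28}, B = {7, 9, 11, 12, 14, 21}
A ∩ B = elements in both A and B
A ∩ B = ∅
Checking if 6 ∈ A ∩ B
6 is not in A ∩ B → False

6 ∉ A ∩ B


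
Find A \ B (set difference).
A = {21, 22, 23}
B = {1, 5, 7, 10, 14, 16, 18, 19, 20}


A \ B = elements in A but not in B
A = {21, 22, 23}
B = {1, 5, 7, 10, 14, 16, 18, 19, 20}
Remove from A any elements in B
A \ B = {21, 22, 23}

A \ B = {21, 22, 23}


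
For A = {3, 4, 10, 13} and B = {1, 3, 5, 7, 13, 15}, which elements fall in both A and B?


A = {3, 4, 10, 13}
B = {1, 3, 5, 7, 13, 15}
Region: in both A and B
Elements: {3, 13}

Elements in both A and B: {3, 13}


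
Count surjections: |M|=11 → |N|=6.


n = |M| = 11, k = |N| = 6. Surjections via inclusion-exclusion:
S(n,k) = Σ(-1)^i × C(k,i) × (k-i)^n, i=0 to k
i=0: (-1)^0×C(6,0)×6^11 = 362797056
i=1: (-1)^1×C(6,1)×5^11 = -292968750
i=2: (-1)^2×C(6,2)×4^11 = 62914560
i=3: (-1)^3×C(6,3)×3^11 = -3542940
i=4: (-1)^4×C(6,4)×2^11 = 30720
i=5: (-1)^5×C(6,5)×1^11 = -6
i=6: (-1)^6×C(6,6)×0^11 = 0
Total = 129230640

Number of surjections = 129230640


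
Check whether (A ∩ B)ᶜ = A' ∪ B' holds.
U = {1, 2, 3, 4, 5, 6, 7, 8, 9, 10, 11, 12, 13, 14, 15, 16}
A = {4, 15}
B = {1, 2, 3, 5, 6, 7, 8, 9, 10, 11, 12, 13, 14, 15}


LHS: A ∩ B = {15}
(A ∩ B)' = U \ (A ∩ B) = {1, 2, 3, 4, 5, 6, 7, 8, 9, 10, 11, 12, 13, 14, 16}
A' = {1, 2, 3, 5, 6, 7, 8, 9, 10, 11, 12, 13, 14, 16}, B' = {4, 16}
Claimed RHS: A' ∪ B' = {1, 2, 3, 4, 5, 6, 7, 8, 9, 10, 11, 12, 13, 14, 16}
Identity is VALID: LHS = RHS = {1, 2, 3, 4, 5, 6, 7, 8, 9, 10, 11, 12, 13, 14, 16} ✓

Identity is valid. (A ∩ B)' = A' ∪ B' = {1, 2, 3, 4, 5, 6, 7, 8, 9, 10, 11, 12, 13, 14, 16}
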